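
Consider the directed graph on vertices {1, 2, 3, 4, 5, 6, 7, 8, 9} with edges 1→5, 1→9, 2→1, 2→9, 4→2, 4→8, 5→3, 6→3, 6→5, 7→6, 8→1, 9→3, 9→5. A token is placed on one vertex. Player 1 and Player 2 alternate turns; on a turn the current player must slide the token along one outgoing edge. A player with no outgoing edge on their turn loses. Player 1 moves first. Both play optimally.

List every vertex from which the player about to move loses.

Classify positions by backward induction: terminal positions (no move available) are L. From any other position, the mover wins iff some move reaches an L.
Every edge goes from a vertex to one that appears earlier in the order 3, 5, 9, 1, 6, 7, 2, 8, 4, so processing vertices in that order labels each vertex after all of its successors.
3: no outgoing edge → L
5: W (go to 3, an L position)
9: W (go to 3, an L position)
1: L (options 9(W), 5(W) are all W)
6: W (go to 3, an L position)
7: L (sole option 6(W) is W)
2: W (go to 1, an L position)
8: W (go to 1, an L position)
4: L (options 8(W), 2(W) are all W)
Reading off the rows marked L gives the requested list; there are 4 such vertices.

1, 3, 4, 7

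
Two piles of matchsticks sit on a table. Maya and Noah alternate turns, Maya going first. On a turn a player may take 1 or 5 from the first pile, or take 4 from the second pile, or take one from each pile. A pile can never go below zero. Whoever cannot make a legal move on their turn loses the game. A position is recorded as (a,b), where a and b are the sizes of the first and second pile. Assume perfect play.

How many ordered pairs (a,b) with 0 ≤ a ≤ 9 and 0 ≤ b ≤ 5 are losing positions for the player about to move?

25

Classify positions by backward induction: terminal positions (no move available) are L. From any other position, the mover wins iff some move reaches an L.
Every move lowers a or b (never raises either), so fill the grid row by row in increasing a, and left to right within a row: each cell's successors are then already labelled.
      b=0  b=1  b=2  b=3  b=4  b=5
a=0:    L    L    L    L    W    W
a=1:    W    W    W    W    W    L
a=2:    L    L    L    L    W    W
a=3:    W    W    W    W    W    L
a=4:    L    L    L    L    W    W
a=5:    W    W    W    W    W    L
a=6:    L    L    L    L    W    W
a=7:    W    W    W    W    W    L
a=8:    L    L    L    L    W    W
a=9:    W    W    W    W    W    L
Cells with no legal move (terminal, hence L): (0,0), (0,1), (0,2), (0,3).
The remaining L cells, each justified by listing all of its moves:
(1,5): only reaches (0,5)(W), (1,1)(W), (0,4)(W), all W → L
(2,0): only reaches (1,0)(W), which is W → L
(2,1): only reaches (1,1)(W), (1,0)(W), all W → L
(2,2): only reaches (1,2)(W), (1,1)(W), all W → L
(2,3): only reaches (1,3)(W), (1,2)(W), all W → L
(3,5): only reaches (2,5)(W), (3,1)(W), (2,4)(W), all W → L
(4,0): only reaches (3,0)(W), which is W → L
(4,1): only reaches (3,1)(W), (3,0)(W), all W → L
(4,2): only reaches (3,2)(W), (3,1)(W), all W → L
(4,3): only reaches (3,3)(W), (3,2)(W), all W → L
(5,5): only reaches (4,5)(W), (0,5)(W), (5,1)(W), (4,4)(W), all W → L
(6,0): only reaches (5,0)(W), (1,0)(W), all W → L
(6,1): only reaches (5,1)(W), (1,1)(W), (5,0)(W), all W → L
(6,2): only reaches (5,2)(W), (1,2)(W), (5,1)(W), all W → L
(6,3): only reaches (5,3)(W), (1,3)(W), (5,2)(W), all W → L
(7,5): only reaches (6,5)(W), (2,5)(W), (7,1)(W), (6,4)(W), all W → L
(8,0): only reaches (7,0)(W), (3,0)(W), all W → L
(8,1): only reaches (7,1)(W), (3,1)(W), (7,0)(W), all W → L
(8,2): only reaches (7,2)(W), (3,2)(W), (7,1)(W), all W → L
(8,3): only reaches (7,3)(W), (3,3)(W), (7,2)(W), all W → L
(9,5): only reaches (8,5)(W), (4,5)(W), (9,1)(W), (8,4)(W), all W → L
Every other cell has at least one move into one of the L cells above, so it is W.
L cells per row: a=0: 4, a=1: 1, a=2: 4, a=3: 1, a=4: 4, a=5: 1, a=6: 4, a=7: 1, a=8: 4, a=9: 1; total 25.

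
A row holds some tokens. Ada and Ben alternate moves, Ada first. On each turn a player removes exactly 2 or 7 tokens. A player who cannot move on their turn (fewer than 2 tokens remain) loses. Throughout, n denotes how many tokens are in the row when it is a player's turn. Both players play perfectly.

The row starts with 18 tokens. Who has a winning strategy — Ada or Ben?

Build the W/L table. Terminal = L. A non-terminal position is W if it has a move to some L; otherwise it is L.
n=0: no move → L
n=1: no move → L
n=2: →0(L), so W
n=3: →1(L), so W
n=4: →2(W) only, which is W, so L
n=5: →3(W) only, which is W, so L
n=6: →4(L), so W
n=7: →5(L), so W
n=8: →1(L), so W
n=9: →7(W), 2(W) — all W, so L
n=10: →8(W), 3(W) — all W, so L
n=11: →9(L), so W
n=12: →10(L), so W
n=13: →11(W), 6(W) — all W, so L
n=14: →12(W), 7(W) — all W, so L
n=15: →13(L), so W
n=16: →14(L), so W
n=17: →10(L), so W
n=18: →16(W), 11(W) — all W, so L
The starting position 18 is L: whatever Ada does, the opponent receives a W position.

Ben wins.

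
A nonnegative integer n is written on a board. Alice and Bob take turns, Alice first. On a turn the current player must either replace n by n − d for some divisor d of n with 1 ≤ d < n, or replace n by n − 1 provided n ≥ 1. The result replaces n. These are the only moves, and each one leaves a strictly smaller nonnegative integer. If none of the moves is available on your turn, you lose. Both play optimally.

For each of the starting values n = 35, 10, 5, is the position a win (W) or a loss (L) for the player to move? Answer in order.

35: L, 10: W, 5: L

Label each position W (a win for the player to move) or L (a loss). A position with no legal move is L; any other position is W exactly when some move reaches an L, and L when every move reaches a W.
n=0: no move → L
n=1: →0(L), so W
n=2: →1(W) only, which is W, so L
n=3: →2(L), so W
n=4: →2(L), so W
n=5: →4(W) only, which is W, so L
n=6: →5(L), so W
n=7: →6(W) only, which is W, so L
n=8: →7(L), so W
n=9: →6(W), 8(W) — all W, so L
n=10: →5(L), so W
n=11: →10(W) only, which is W, so L
n=12: →9(L), so W
n=13: →12(W) only, which is W, so L
n=14: →7(L), so W
n=15: →10(W), 12(W), 14(W) — all W, so L
n=16: →15(L), so W
n=17: →16(W) only, which is W, so L
n=18: →9(L), so W
n=19: →18(W) only, which is W, so L
n=20: →15(L), so W
n=21: →14(W), 18(W), 20(W) — all W, so L
n=22: →11(L), so W
n=23: →22(W) only, which is W, so L
n=24: →21(L), so W
n=25: →20(W), 24(W) — all W, so L
n=26: →13(L), so W
n=27: →18(W), 24(W), 26(W) — all W, so L
n=28: →21(L), so W
n=29: →28(W) only, which is W, so L
n=30: →15(L), so W
n=31: →30(W) only, which is W, so L
n=32: →31(L), so W
n=33: →22(W), 30(W), 32(W) — all W, so L
n=34: →17(L), so W
n=35: →28(W), 30(W), 34(W) — all W, so L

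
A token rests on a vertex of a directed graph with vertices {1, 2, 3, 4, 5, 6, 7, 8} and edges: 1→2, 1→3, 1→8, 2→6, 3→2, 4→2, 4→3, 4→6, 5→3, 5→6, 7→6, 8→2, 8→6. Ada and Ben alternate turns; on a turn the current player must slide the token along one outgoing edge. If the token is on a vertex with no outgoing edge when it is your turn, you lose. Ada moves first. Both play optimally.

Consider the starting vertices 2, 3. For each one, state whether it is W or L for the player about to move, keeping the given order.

2: W, 3: L

Classify positions by backward induction: terminal positions (no move available) are L. From any other position, the mover wins iff some move reaches an L.
Every edge goes from a vertex to one that appears earlier in the order 6, 2, 3, 8, 4, 5, 7, 1, so processing vertices in that order labels each vertex after all of its successors.
6: no outgoing edge → L
2: W (go to 6, an L position)
3: L (sole option 2(W) is W)
8: W (go to 6, an L position)
4: W (go to 3, an L position)
5: W (go to 3, an L position)
7: W (go to 6, an L position)
1: W (go to 3, an L position)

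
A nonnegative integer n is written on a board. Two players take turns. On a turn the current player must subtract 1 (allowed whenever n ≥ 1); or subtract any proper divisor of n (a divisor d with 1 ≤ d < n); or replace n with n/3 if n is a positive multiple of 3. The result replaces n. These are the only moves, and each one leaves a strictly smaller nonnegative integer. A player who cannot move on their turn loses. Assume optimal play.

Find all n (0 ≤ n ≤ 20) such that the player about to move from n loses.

0, 2, 5, 7, 9, 11, 13, 16, 19

Classify positions by backward induction: terminal positions (no move available) are L. From any other position, the mover wins iff some move reaches an L.
n=0: no move → L
n=1: reaches L-position 0 → W
n=2: only reaches 1(W), which is W → L
n=3: reaches L-position 2 → W
n=4: reaches L-position 2 → W
n=5: only reaches 4(W), which is W → L
n=6: reaches L-position 2 → W
n=7: only reaches 6(W), which is W → L
n=8: reaches L-position 7 → W
n=9: only reaches 3(W), 6(W), 8(W), all W → L
n=10: reaches L-position 5 → W
n=11: only reaches 10(W), which is W → L
n=12: reaches L-position 9 → W
n=13: only reaches 12(W), which is W → L
n=14: reaches L-position 7 → W
n=15: reaches L-position 5 → W
n=16: only reaches 8(W), 12(W), 14(W), 15(W), all W → L
n=17: reaches L-position 16 → W
n=18: reaches L-position 9 → W
n=19: only reaches 18(W), which is W → L
n=20: reaches L-position 16 → W
The losing starting values of n are exactly the entries labelled L in this table (9 of them).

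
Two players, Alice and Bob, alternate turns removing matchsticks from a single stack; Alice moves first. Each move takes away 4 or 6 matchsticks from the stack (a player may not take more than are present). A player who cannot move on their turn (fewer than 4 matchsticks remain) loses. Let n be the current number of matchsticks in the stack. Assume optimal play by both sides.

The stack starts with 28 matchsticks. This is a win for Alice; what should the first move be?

Build the W/L table. Terminal = L. A non-terminal position is W if it has a move to some L; otherwise it is L.
n=0: no move → L
n=1: no move → L
n=2: no move → L
n=3: no move → L
n=4: can move to 0, which is L ⇒ W
n=5: can move to 1, which is L ⇒ W
n=6: can move to 2, which is L ⇒ W
n=7: can move to 3, which is L ⇒ W
n=8: can move to 2, which is L ⇒ W
n=9: can move to 3, which is L ⇒ W
n=10: moves to 6(W), 4(W); every one is W ⇒ L
n=11: moves to 7(W), 5(W); every one is W ⇒ L
n=12: moves to 8(W), 6(W); every one is W ⇒ L
n=13: moves to 9(W), 7(W); every one is W ⇒ L
n=14: can move to 10, which is L ⇒ W
n=15: can move to 11, which is L ⇒ W
n=16: can move to 12, which is L ⇒ W
n=17: can move to 13, which is L ⇒ W
n=18: can move to 12, which is L ⇒ W
n=19: can move to 13, which is L ⇒ W
n=20: moves to 16(W), 14(W); every one is W ⇒ L
n=21: moves to 17(W), 15(W); every one is W ⇒ L
n=22: moves to 18(W), 16(W); every one is W ⇒ L
n=23: moves to 19(W), 17(W); every one is W ⇒ L
n=24: can move to 20, which is L ⇒ W
n=25: can move to 21, which is L ⇒ W
n=26: can move to 22, which is L ⇒ W
n=27: can move to 23, which is L ⇒ W
n=28: can move to 22, which is L ⇒ W
From 28, the L positions reachable in one move are: 22.

Remove 6, leaving 22.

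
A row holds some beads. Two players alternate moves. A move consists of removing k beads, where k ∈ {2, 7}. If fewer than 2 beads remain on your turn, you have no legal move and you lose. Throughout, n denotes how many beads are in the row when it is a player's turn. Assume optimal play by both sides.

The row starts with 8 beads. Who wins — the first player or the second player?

Compute win/loss labels from the base case upward. A position with no move is L. Any other position is W if it can reach an L in one move, else L.
n=0: no move → L
n=1: no move → L
n=2: →0(L), so W
n=3: →1(L), so W
n=4: →2(W) only, which is W, so L
n=5: →3(W) only, which is W, so L
n=6: →4(L), so W
n=7: →5(L), so W
n=8: →1(L), so W
From 8 the player to move can remove 7, leaving 1, reaching an L position.

The first player wins.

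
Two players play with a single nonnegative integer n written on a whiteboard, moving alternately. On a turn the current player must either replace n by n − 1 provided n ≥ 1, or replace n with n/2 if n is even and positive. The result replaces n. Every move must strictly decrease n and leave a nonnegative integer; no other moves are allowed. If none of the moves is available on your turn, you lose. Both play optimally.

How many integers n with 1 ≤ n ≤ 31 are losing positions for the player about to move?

15

Compute win/loss labels from the base case upward. A position with no move is L. Any other position is W if it can reach an L in one move, else L.
n=0: no move → L
n=1: →0(L), so W
n=2: →1(W) only, which is W, so L
n=3: →2(L), so W
n=4: →2(L), so W
n=5: →4(W) only, which is W, so L
n=6: →5(L), so W
n=7: →6(W) only, which is W, so L
n=8: →7(L), so W
n=9: →8(W) only, which is W, so L
n=10: →5(L), so W
n=11: →10(W) only, which is W, so L
n=12: →11(L), so W
n=13: →12(W) only, which is W, so L
n=14: →7(L), so W
n=15: →14(W) only, which is W, so L
n=16: →15(L), so W
n=17: →16(W) only, which is W, so L
n=18: →9(L), so W
n=19: →18(W) only, which is W, so L
n=20: →19(L), so W
n=21: →20(W) only, which is W, so L
n=22: →11(L), so W
n=23: →22(W) only, which is W, so L
n=24: →23(L), so W
n=25: →24(W) only, which is W, so L
n=26: →13(L), so W
n=27: →26(W) only, which is W, so L
n=28: →27(L), so W
n=29: →28(W) only, which is W, so L
n=30: →15(L), so W
n=31: →30(W) only, which is W, so L
L entries with 1 ≤ n ≤ 31 (n=0 is outside the asked range and is not counted): n = 2, 5, 7, 9, 11, 13, 15, 17, 19, 21, 23, 25, 27, 29, 31; that makes 15.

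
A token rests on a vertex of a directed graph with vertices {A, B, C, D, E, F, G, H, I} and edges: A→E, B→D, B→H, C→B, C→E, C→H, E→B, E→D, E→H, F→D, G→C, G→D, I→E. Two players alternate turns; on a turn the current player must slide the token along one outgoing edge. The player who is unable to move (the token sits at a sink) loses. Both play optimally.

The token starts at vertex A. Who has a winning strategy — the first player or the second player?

The second player wins.

Work bottom-up. With no move the player to move loses. Otherwise the position is W if at least one move leads to an L position for the opponent, and L if every move leads to a W.
Every edge goes from a vertex to one that appears earlier in the order H, D, B, E, I, A, F, C, G, so processing vertices in that order labels each vertex after all of its successors.
H: no outgoing edge → L
D: no outgoing edge → L
B: W (go to D, an L position)
E: W (go to D, an L position)
I: L (sole option E(W) is W)
A: L (sole option E(W) is W)
F: W (go to D, an L position)
C: W (go to H, an L position)
G: W (go to D, an L position)
Every move from A reaches a W position, so the mover loses.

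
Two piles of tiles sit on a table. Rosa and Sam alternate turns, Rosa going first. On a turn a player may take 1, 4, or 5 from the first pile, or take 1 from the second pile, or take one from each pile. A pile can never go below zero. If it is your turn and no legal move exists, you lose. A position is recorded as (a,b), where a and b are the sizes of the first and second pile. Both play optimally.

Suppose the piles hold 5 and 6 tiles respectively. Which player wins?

Rosa wins.

Work bottom-up. With no move the player to move loses. Otherwise the position is W if at least one move leads to an L position for the opponent, and L if every move leads to a W.
No move ever increases a pile, so every position that can arise here has a ≤ 5 and b ≤ 6; it is enough to label the cells with 0 ≤ a ≤ 5 and 0 ≤ b ≤ 6.
Every move lowers a or b (never raises either), so fill the grid row by row in increasing a, and left to right within a row: each cell's successors are then already labelled.
      b=0  b=1  b=2  b=3  b=4  b=5  b=6
a=0:    L    W    L    W    L    W    L
a=1:    W    W    W    W    W    W    W
a=2:    L    W    L    W    L    W    L
a=3:    W    W    W    W    W    W    W
a=4:    W    L    W    L    W    L    W
a=5:    W    W    W    W    W    W    W
Cells with no legal move (terminal, hence L): (0,0).
The remaining L cells, each justified by listing all of its moves:
(0,2): the only move is to (0,1)(W), a W ⇒ L
(0,4): the only move is to (0,3)(W), a W ⇒ L
(0,6): the only move is to (0,5)(W), a W ⇒ L
(2,0): the only move is to (1,0)(W), a W ⇒ L
(2,2): moves to (1,2)(W), (2,1)(W), (1,1)(W); every one is W ⇒ L
(2,4): moves to (1,4)(W), (2,3)(W), (1,3)(W); every one is W ⇒ L
(2,6): moves to (1,6)(W), (2,5)(W), (1,5)(W); every one is W ⇒ L
(4,1): moves to (3,1)(W), (0,1)(W), (4,0)(W), (3,0)(W); every one is W ⇒ L
(4,3): moves to (3,3)(W), (0,3)(W), (4,2)(W), (3,2)(W); every one is W ⇒ L
(4,5): moves to (3,5)(W), (0,5)(W), (4,4)(W), (3,4)(W); every one is W ⇒ L
Every other cell has at least one move into one of the L cells above, so it is W.
From (5,6) Rosa can move to (0,6), reaching an L position.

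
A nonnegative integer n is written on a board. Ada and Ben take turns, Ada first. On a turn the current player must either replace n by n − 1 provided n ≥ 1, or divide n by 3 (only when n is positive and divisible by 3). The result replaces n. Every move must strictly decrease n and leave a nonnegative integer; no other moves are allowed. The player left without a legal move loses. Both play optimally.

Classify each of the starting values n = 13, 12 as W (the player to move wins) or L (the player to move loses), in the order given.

Label each position W (a win for the player to move) or L (a loss). A position with no legal move is L; any other position is W exactly when some move reaches an L, and L when every move reaches a W.
n=0: no move → L
n=1: reaches L-position 0 → W
n=2: only reaches 1(W), which is W → L
n=3: reaches L-position 2 → W
n=4: only reaches 3(W), which is W → L
n=5: reaches L-position 4 → W
n=6: reaches L-position 2 → W
n=7: only reaches 6(W), which is W → L
n=8: reaches L-position 7 → W
n=9: only reaches 3(W), 8(W), all W → L
n=10: reaches L-position 9 → W
n=11: only reaches 10(W), which is W → L
n=12: reaches L-position 4 → W
n=13: only reaches 12(W), which is W → L

13: L, 12: W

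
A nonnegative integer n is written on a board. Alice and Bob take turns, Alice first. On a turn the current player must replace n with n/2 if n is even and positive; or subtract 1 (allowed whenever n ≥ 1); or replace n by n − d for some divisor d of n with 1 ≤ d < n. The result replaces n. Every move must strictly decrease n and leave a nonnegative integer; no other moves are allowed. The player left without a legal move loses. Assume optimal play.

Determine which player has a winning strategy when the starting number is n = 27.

Bob wins.

Classify positions by backward induction: terminal positions (no move available) are L. From any other position, the mover wins iff some move reaches an L.
n=0: no move → L
n=1: can move to 0, which is L ⇒ W
n=2: the only move is to 1(W), a W ⇒ L
n=3: can move to 2, which is L ⇒ W
n=4: can move to 2, which is L ⇒ W
n=5: the only move is to 4(W), a W ⇒ L
n=6: can move to 5, which is L ⇒ W
n=7: the only move is to 6(W), a W ⇒ L
n=8: can move to 7, which is L ⇒ W
n=9: moves to 6(W), 8(W); every one is W ⇒ L
n=10: can move to 5, which is L ⇒ W
n=11: the only move is to 10(W), a W ⇒ L
n=12: can move to 9, which is L ⇒ W
n=13: the only move is to 12(W), a W ⇒ L
n=14: can move to 7, which is L ⇒ W
n=15: moves to 10(W), 12(W), 14(W); every one is W ⇒ L
n=16: can move to 15, which is L ⇒ W
n=17: the only move is to 16(W), a W ⇒ L
n=18: can move to 9, which is L ⇒ W
n=19: the only move is to 18(W), a W ⇒ L
n=20: can move to 15, which is L ⇒ W
n=21: moves to 14(W), 18(W), 20(W); every one is W ⇒ L
n=22: can move to 11, which is L ⇒ W
n=23: the only move is to 22(W), a W ⇒ L
n=24: can move to 21, which is L ⇒ W
n=25: moves to 20(W), 24(W); every one is W ⇒ L
n=26: can move to 13, which is L ⇒ W
n=27: moves to 18(W), 24(W), 26(W); every one is W ⇒ L
Every move from 27 reaches a W position, so the mover loses.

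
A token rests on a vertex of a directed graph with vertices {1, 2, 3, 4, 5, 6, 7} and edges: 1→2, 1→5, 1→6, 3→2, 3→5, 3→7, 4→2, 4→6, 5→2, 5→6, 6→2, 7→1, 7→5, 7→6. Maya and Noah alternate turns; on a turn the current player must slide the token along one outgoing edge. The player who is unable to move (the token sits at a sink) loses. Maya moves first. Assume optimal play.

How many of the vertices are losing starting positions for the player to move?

Label each position W (a win for the player to move) or L (a loss). A position with no legal move is L; any other position is W exactly when some move reaches an L, and L when every move reaches a W.
Every edge goes from a vertex to one that appears earlier in the order 2, 6, 5, 4, 1, 7, 3, so processing vertices in that order labels each vertex after all of its successors.
2: no outgoing edge → L
6: →2(L), so W
5: →2(L), so W
4: →2(L), so W
1: →2(L), so W
7: →1(W), 5(W), 6(W) — all W, so L
3: →7(L), so W
The L vertices are 2, 7; that is 2 in all.

2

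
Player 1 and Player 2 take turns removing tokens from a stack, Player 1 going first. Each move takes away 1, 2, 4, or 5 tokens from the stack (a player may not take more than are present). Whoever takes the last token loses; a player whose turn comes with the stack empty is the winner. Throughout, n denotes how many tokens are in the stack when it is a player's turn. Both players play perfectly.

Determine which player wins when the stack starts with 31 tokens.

Work bottom-up. With no move the player to move wins. Otherwise the position is W if at least one move leads to an L position for the opponent, and L if every move leads to a W.
n=0: no move; the opponent has just taken the last token and therefore loses → W
n=1: L (sole option 0(W) is W)
n=2: W (go to 1, an L position)
n=3: W (go to 1, an L position)
n=4: L (options 3(W), 2(W), 0(W) are all W)
n=5: W (go to 4, an L position)
n=6: W (go to 4, an L position)
n=7: L (options 6(W), 5(W), 3(W), 2(W) are all W)
n=8: W (go to 7, an L position)
n=9: W (go to 7, an L position)
n=10: L (options 9(W), 8(W), 6(W), 5(W) are all W)
n=11: W (go to 10, an L position)
n=12: W (go to 10, an L position)
n=13: L (options 12(W), 11(W), 9(W), 8(W) are all W)
n=14: W (go to 13, an L position)
n=15: W (go to 13, an L position)
n=16: L (options 15(W), 14(W), 12(W), 11(W) are all W)
n=17: W (go to 16, an L position)
n=18: W (go to 16, an L position)
n=19: L (options 18(W), 17(W), 15(W), 14(W) are all W)
n=20: W (go to 19, an L position)
n=21: W (go to 19, an L position)
n=22: L (options 21(W), 20(W), 18(W), 17(W) are all W)
n=23: W (go to 22, an L position)
n=24: W (go to 22, an L position)
n=25: L (options 24(W), 23(W), 21(W), 20(W) are all W)
n=26: W (go to 25, an L position)
n=27: W (go to 25, an L position)
n=28: L (options 27(W), 26(W), 24(W), 23(W) are all W)
n=29: W (go to 28, an L position)
n=30: W (go to 28, an L position)
n=31: L (options 30(W), 29(W), 27(W), 26(W) are all W)
Every move from 31 reaches a W position, so the mover loses.

Player 2 wins.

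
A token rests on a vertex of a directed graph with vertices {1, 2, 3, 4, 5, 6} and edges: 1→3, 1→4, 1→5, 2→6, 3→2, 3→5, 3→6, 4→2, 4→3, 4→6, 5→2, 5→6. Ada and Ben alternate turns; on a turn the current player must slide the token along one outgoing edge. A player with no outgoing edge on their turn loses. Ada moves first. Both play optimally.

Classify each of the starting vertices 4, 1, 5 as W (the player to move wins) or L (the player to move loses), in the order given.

4: W, 1: L, 5: W

Work bottom-up. With no move the player to move loses. Otherwise the position is W if at least one move leads to an L position for the opponent, and L if every move leads to a W.
Every edge goes from a vertex to one that appears earlier in the order 6, 2, 5, 3, 4, 1, so processing vertices in that order labels each vertex after all of its successors.
6: no outgoing edge → L
2: can move to 6, which is L ⇒ W
5: can move to 6, which is L ⇒ W
3: can move to 6, which is L ⇒ W
4: can move to 6, which is L ⇒ W
1: moves to 4(W), 3(W), 5(W); every one is W ⇒ L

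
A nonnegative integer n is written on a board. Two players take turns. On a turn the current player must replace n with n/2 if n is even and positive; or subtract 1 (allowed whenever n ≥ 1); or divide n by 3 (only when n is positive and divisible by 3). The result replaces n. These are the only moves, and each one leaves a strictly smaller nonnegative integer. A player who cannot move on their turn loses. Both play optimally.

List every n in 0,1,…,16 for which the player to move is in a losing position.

Work bottom-up. With no move the player to move loses. Otherwise the position is W if at least one move leads to an L position for the opponent, and L if every move leads to a W.
n=0: no move → L
n=1: can move to 0, which is L ⇒ W
n=2: the only move is to 1(W), a W ⇒ L
n=3: can move to 2, which is L ⇒ W
n=4: can move to 2, which is L ⇒ W
n=5: the only move is to 4(W), a W ⇒ L
n=6: can move to 2, which is L ⇒ W
n=7: the only move is to 6(W), a W ⇒ L
n=8: can move to 7, which is L ⇒ W
n=9: moves to 3(W), 8(W); every one is W ⇒ L
n=10: can move to 5, which is L ⇒ W
n=11: the only move is to 10(W), a W ⇒ L
n=12: can move to 11, which is L ⇒ W
n=13: the only move is to 12(W), a W ⇒ L
n=14: can move to 7, which is L ⇒ W
n=15: can move to 5, which is L ⇒ W
n=16: moves to 8(W), 15(W); every one is W ⇒ L
Reading off the rows marked L gives the requested list; there are 8 such values of n.

0, 2, 5, 7, 9, 11, 13, 16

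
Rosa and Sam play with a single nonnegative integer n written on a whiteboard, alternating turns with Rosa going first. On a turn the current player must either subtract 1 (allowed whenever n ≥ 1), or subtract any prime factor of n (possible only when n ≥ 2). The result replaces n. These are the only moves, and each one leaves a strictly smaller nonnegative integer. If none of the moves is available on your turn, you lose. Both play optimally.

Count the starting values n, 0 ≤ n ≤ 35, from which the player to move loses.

Classify positions by backward induction: terminal positions (no move available) are L. From any other position, the mover wins iff some move reaches an L.
n=0: no move → L
n=1: W (go to 0, an L position)
n=2: W (go to 0, an L position)
n=3: W (go to 0, an L position)
n=4: L (options 2(W), 3(W) are all W)
n=5: W (go to 0, an L position)
n=6: W (go to 4, an L position)
n=7: W (go to 0, an L position)
n=8: L (options 6(W), 7(W) are all W)
n=9: W (go to 8, an L position)
n=10: W (go to 8, an L position)
n=11: W (go to 0, an L position)
n=12: L (options 9(W), 10(W), 11(W) are all W)
n=13: W (go to 0, an L position)
n=14: W (go to 12, an L position)
n=15: W (go to 12, an L position)
n=16: L (options 14(W), 15(W) are all W)
n=17: W (go to 0, an L position)
n=18: W (go to 16, an L position)
n=19: W (go to 0, an L position)
n=20: L (options 15(W), 18(W), 19(W) are all W)
n=21: W (go to 20, an L position)
n=22: W (go to 20, an L position)
n=23: W (go to 0, an L position)
n=24: L (options 21(W), 22(W), 23(W) are all W)
n=25: W (go to 20, an L position)
n=26: W (go to 24, an L position)
n=27: W (go to 24, an L position)
n=28: L (options 21(W), 26(W), 27(W) are all W)
n=29: W (go to 0, an L position)
n=30: W (go to 28, an L position)
n=31: W (go to 0, an L position)
n=32: L (options 30(W), 31(W) are all W)
n=33: W (go to 32, an L position)
n=34: W (go to 32, an L position)
n=35: W (go to 28, an L position)
L entries with 0 ≤ n ≤ 35: n = 0, 4, 8, 12, 16, 20, 24, 28, 32; that makes 9.

9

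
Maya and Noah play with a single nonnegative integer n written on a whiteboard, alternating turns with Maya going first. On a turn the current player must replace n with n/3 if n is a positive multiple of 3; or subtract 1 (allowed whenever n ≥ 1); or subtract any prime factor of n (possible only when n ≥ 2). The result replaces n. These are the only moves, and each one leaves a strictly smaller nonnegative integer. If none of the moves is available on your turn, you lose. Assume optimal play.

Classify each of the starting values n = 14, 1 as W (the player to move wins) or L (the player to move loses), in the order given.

Use the standard recursion: the mover loses at a terminal position; elsewhere, the mover wins exactly when some move hands the opponent an L position.
n=0: no move → L
n=1: W (go to 0, an L position)
n=2: W (go to 0, an L position)
n=3: W (go to 0, an L position)
n=4: L (options 2(W), 3(W) are all W)
n=5: W (go to 0, an L position)
n=6: W (go to 4, an L position)
n=7: W (go to 0, an L position)
n=8: L (options 6(W), 7(W) are all W)
n=9: W (go to 8, an L position)
n=10: W (go to 8, an L position)
n=11: W (go to 0, an L position)
n=12: W (go to 4, an L position)
n=13: W (go to 0, an L position)
n=14: L (options 7(W), 12(W), 13(W) are all W)

14: L, 1: W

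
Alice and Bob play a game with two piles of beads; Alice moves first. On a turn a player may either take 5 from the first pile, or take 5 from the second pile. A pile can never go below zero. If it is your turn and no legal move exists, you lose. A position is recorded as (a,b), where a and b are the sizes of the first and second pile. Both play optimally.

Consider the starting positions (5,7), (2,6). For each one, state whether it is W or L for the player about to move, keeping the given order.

Use the standard recursion: the mover loses at a terminal position; elsewhere, the mover wins exactly when some move hands the opponent an L position.
No move ever increases a pile, so every position that can arise here has a ≤ 5 and b ≤ 7; it is enough to label the cells with 0 ≤ a ≤ 5 and 0 ≤ b ≤ 7.
Every move lowers a or b (never raises either), so fill the grid row by row in increasing a, and left to right within a row: each cell's successors are then already labelled.
      b=0  b=1  b=2  b=3  b=4  b=5  b=6  b=7
a=0:    L    L    L    L    L    W    W    W
a=1:    L    L    L    L    L    W    W    W
a=2:    L    L    L    L    L    W    W    W
a=3:    L    L    L    L    L    W    W    W
a=4:    L    L    L    L    L    W    W    W
a=5:    W    W    W    W    W    L    L    L
Cells with no legal move (terminal, hence L): (0,0), (0,1), (0,2), (0,3), (0,4), (1,0), (1,1), (1,2), (1,3), (1,4), (2,0), (2,1), (2,2), (2,3), (2,4), (3,0), (3,1), (3,2), (3,3), (3,4), (4,0), (4,1), (4,2), (4,3), (4,4).
The remaining L cells, each justified by listing all of its moves:
(5,5): only reaches (0,5)(W), (5,0)(W), all W → L
(5,6): only reaches (0,6)(W), (5,1)(W), all W → L
(5,7): only reaches (0,7)(W), (5,2)(W), all W → L
Every other cell has at least one move into one of the L cells above, so it is W.
(5,7): one of the L cells justified above, so L
(2,6): the move to (2,1) reaches an L cell, so W

(5,7): L, (2,6): W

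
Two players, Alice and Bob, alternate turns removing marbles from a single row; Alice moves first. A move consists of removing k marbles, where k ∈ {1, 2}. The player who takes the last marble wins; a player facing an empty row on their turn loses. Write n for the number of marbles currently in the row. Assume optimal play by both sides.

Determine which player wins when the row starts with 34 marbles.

Use the standard recursion: the mover loses at a terminal position; elsewhere, the mover wins exactly when some move hands the opponent an L position.
n=0: no move → L
n=1: can move to 0, which is L ⇒ W
n=2: can move to 0, which is L ⇒ W
n=3: moves to 2(W), 1(W); every one is W ⇒ L
n=4: can move to 3, which is L ⇒ W
n=5: can move to 3, which is L ⇒ W
n=6: moves to 5(W), 4(W); every one is W ⇒ L
n=7: can move to 6, which is L ⇒ W
n=8: can move to 6, which is L ⇒ W
n=9: moves to 8(W), 7(W); every one is W ⇒ L
n=10: can move to 9, which is L ⇒ W
n=11: can move to 9, which is L ⇒ W
n=12: moves to 11(W), 10(W); every one is W ⇒ L
n=13: can move to 12, which is L ⇒ W
n=14: can move to 12, which is L ⇒ W
n=15: moves to 14(W), 13(W); every one is W ⇒ L
n=16: can move to 15, which is L ⇒ W
n=17: can move to 15, which is L ⇒ W
n=18: moves to 17(W), 16(W); every one is W ⇒ L
n=19: can move to 18, which is L ⇒ W
n=20: can move to 18, which is L ⇒ W
n=21: moves to 20(W), 19(W); every one is W ⇒ L
n=22: can move to 21, which is L ⇒ W
n=23: can move to 21, which is L ⇒ W
n=24: moves to 23(W), 22(W); every one is W ⇒ L
n=25: can move to 24, which is L ⇒ W
n=26: can move to 24, which is L ⇒ W
n=27: moves to 26(W), 25(W); every one is W ⇒ L
n=28: can move to 27, which is L ⇒ W
n=29: can move to 27, which is L ⇒ W
n=30: moves to 29(W), 28(W); every one is W ⇒ L
n=31: can move to 30, which is L ⇒ W
n=32: can move to 30, which is L ⇒ W
n=33: moves to 32(W), 31(W); every one is W ⇒ L
n=34: can move to 33, which is L ⇒ W
From 34 Alice can remove 1, leaving 33, reaching an L position.

Alice wins.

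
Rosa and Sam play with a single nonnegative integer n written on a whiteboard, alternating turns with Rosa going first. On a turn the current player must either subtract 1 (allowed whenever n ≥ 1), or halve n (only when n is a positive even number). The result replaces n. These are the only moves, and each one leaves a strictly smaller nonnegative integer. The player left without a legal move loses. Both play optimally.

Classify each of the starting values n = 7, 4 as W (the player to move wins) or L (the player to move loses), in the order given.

7: L, 4: W

Use the standard recursion: the mover loses at a terminal position; elsewhere, the mover wins exactly when some move hands the opponent an L position.
n=0: no move → L
n=1: W (go to 0, an L position)
n=2: L (sole option 1(W) is W)
n=3: W (go to 2, an L position)
n=4: W (go to 2, an L position)
n=5: L (sole option 4(W) is W)
n=6: W (go to 5, an L position)
n=7: L (sole option 6(W) is W)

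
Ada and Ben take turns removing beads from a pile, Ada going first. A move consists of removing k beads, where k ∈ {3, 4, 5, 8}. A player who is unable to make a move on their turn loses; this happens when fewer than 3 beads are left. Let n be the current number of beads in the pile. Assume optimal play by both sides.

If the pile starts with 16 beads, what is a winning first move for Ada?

Remove 3, leaving 13.

Label each position W (a win for the player to move) or L (a loss). A position with no legal move is L; any other position is W exactly when some move reaches an L, and L when every move reaches a W.
n=0: no move → L
n=1: no move → L
n=2: no move → L
n=3: →0(L), so W
n=4: →1(L), so W
n=5: →2(L), so W
n=6: →2(L), so W
n=7: →2(L), so W
n=8: →0(L), so W
n=9: →1(L), so W
n=10: →2(L), so W
n=11: →8(W), 7(W), 6(W), 3(W) — all W, so L
n=12: →9(W), 8(W), 7(W), 4(W) — all W, so L
n=13: →10(W), 9(W), 8(W), 5(W) — all W, so L
n=14: →11(L), so W
n=15: →12(L), so W
n=16: →13(L), so W
From 16, the L positions reachable in one move are: 13, 12, 11. Any move reaching one of these is winning.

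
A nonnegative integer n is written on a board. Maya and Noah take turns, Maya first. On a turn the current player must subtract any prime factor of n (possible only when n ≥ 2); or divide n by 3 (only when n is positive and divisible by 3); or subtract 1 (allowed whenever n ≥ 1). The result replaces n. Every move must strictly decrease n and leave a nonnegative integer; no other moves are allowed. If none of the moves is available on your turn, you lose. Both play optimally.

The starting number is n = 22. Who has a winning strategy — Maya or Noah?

Label each position W (a win for the player to move) or L (a loss). A position with no legal move is L; any other position is W exactly when some move reaches an L, and L when every move reaches a W.
n=0: no move → L
n=1: →0(L), so W
n=2: →0(L), so W
n=3: →0(L), so W
n=4: →2(W), 3(W) — all W, so L
n=5: →0(L), so W
n=6: →4(L), so W
n=7: →0(L), so W
n=8: →6(W), 7(W) — all W, so L
n=9: →8(L), so W
n=10: →8(L), so W
n=11: →0(L), so W
n=12: →4(L), so W
n=13: →0(L), so W
n=14: →7(W), 12(W), 13(W) — all W, so L
n=15: →14(L), so W
n=16: →14(L), so W
n=17: →0(L), so W
n=18: →6(W), 15(W), 16(W), 17(W) — all W, so L
n=19: →0(L), so W
n=20: →18(L), so W
n=21: →14(L), so W
n=22: →11(W), 20(W), 21(W) — all W, so L
Every move from 22 reaches a W position, so the mover loses.

Noah wins.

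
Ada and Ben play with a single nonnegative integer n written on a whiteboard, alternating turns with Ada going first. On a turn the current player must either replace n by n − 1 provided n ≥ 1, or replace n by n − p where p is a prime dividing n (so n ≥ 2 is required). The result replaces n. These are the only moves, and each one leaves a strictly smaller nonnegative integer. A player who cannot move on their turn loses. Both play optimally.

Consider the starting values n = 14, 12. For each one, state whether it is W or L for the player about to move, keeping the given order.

Positions with no move are L. A position that does have a move is losing for the player to move precisely when every available move leads to a winning position for the opponent. Fill in the labels:
n=0: no move → L
n=1: →0(L), so W
n=2: →0(L), so W
n=3: →0(L), so W
n=4: →2(W), 3(W) — all W, so L
n=5: →0(L), so W
n=6: →4(L), so W
n=7: →0(L), so W
n=8: →6(W), 7(W) — all W, so L
n=9: →8(L), so W
n=10: →8(L), so W
n=11: →0(L), so W
n=12: →9(W), 10(W), 11(W) — all W, so L
n=13: →0(L), so W
n=14: →12(L), so W

14: W, 12: L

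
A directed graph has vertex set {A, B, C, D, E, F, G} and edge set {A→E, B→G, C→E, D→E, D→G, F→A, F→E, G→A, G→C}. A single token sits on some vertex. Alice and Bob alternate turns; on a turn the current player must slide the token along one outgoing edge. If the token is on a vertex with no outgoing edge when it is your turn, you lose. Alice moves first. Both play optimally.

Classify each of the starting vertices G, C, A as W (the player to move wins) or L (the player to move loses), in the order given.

G: L, C: W, A: W

Build the W/L table. Terminal = L. A non-terminal position is W if it has a move to some L; otherwise it is L.
Every edge goes from a vertex to one that appears earlier in the order E, A, C, F, G, D, B, so processing vertices in that order labels each vertex after all of its successors.
E: no outgoing edge → L
A: →E(L), so W
C: →E(L), so W
F: →E(L), so W
G: →C(W), A(W) — all W, so L
D: →G(L), so W
B: →G(L), so W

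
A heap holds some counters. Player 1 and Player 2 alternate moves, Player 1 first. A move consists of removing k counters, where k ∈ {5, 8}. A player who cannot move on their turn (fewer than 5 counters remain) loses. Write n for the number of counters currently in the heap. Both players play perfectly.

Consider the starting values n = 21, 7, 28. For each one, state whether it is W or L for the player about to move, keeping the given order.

21: W, 7: W, 28: L

Build the W/L table. Terminal = L. A non-terminal position is W if it has a move to some L; otherwise it is L.
n=0: no move → L
n=1: no move → L
n=2: no move → L
n=3: no move → L
n=4: no move → L
n=5: →0(L), so W
n=6: →1(L), so W
n=7: →2(L), so W
n=8: →3(L), so W
n=9: →4(L), so W
n=10: →2(L), so W
n=11: →3(L), so W
n=12: →4(L), so W
n=13: →8(W), 5(W) — all W, so L
n=14: →9(W), 6(W) — all W, so L
n=15: →10(W), 7(W) — all W, so L
n=16: →11(W), 8(W) — all W, so L
n=17: →12(W), 9(W) — all W, so L
n=18: →13(L), so W
n=19: →14(L), so W
n=20: →15(L), so W
n=21: →16(L), so W
n=22: →17(L), so W
n=23: →15(L), so W
n=24: →16(L), so W
n=25: →17(L), so W
n=26: →21(W), 18(W) — all W, so L
n=27: →22(W), 19(W) — all W, so L
n=28: →23(W), 20(W) — all W, so L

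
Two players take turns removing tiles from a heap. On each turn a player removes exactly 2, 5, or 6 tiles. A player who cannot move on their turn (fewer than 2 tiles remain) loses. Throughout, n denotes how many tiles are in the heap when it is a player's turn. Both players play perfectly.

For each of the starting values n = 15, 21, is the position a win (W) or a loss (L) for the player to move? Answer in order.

Positions with no move are L. A position that does have a move is losing for the player to move precisely when every available move leads to a winning position for the opponent. Fill in the labels:
n=0: no move → L
n=1: no move → L
n=2: can move to 0, which is L ⇒ W
n=3: can move to 1, which is L ⇒ W
n=4: the only move is to 2(W), a W ⇒ L
n=5: can move to 0, which is L ⇒ W
n=6: can move to 4, which is L ⇒ W
n=7: can move to 1, which is L ⇒ W
n=8: moves to 6(W), 3(W), 2(W); every one is W ⇒ L
n=9: can move to 4, which is L ⇒ W
n=10: can move to 8, which is L ⇒ W
n=11: moves to 9(W), 6(W), 5(W); every one is W ⇒ L
n=12: moves to 10(W), 7(W), 6(W); every one is W ⇒ L
n=13: can move to 11, which is L ⇒ W
n=14: can move to 12, which is L ⇒ W
n=15: moves to 13(W), 10(W), 9(W); every one is W ⇒ L
n=16: can move to 11, which is L ⇒ W
n=17: can move to 15, which is L ⇒ W
n=18: can move to 12, which is L ⇒ W
n=19: moves to 17(W), 14(W), 13(W); every one is W ⇒ L
n=20: can move to 15, which is L ⇒ W
n=21: can move to 19, which is L ⇒ W

15: L, 21: W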